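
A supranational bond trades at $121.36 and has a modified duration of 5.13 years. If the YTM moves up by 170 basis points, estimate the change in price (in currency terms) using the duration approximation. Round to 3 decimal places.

Duration approximation: ΔP/P ≈ -D_mod · Δy = -5.13 × (+0.017) = -0.087210.
ΔP ≈ 121.36 × (-0.087210) = -10.5838056.

-$10.584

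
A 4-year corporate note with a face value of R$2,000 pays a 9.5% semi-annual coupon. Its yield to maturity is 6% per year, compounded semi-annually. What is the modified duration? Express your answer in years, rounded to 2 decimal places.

3.36 years

Periodic yield y = 0.03. First find Macaulay duration:
  t   CF        PV=CF/(1+0.03)^t    t·PV
  1        95.00        92.2330        92.2330
  2        95.00        89.5466       179.0932
  3        95.00        86.9385       260.8154
  4        95.00        84.4063       337.6251
  5        95.00        81.9478       409.7392
  6        95.00        79.5610       477.3660
  7        95.00        77.2437       540.7059
  8     2,095.00     1,653.8123    13,230.4988
  Σ                  2,245.6892    15,528.0765
P = 2,245.6892; Macaulay duration = 15,528.0765 / 2,245.6892 = 6.91462 half-year periods = 3.45731 years.
Modified duration = D_Mac / (1 + y) = 3.45731 / 1.03 = 3.35661 years.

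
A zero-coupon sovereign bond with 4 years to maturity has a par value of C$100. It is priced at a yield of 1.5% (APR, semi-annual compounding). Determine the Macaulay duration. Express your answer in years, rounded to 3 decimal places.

4.000 years

A zero-coupon bond has a single cash flow at maturity, so its Macaulay duration equals its maturity: 4 years.
(Equivalently: 8 semi-annual periods ÷ 2 = 4 years.)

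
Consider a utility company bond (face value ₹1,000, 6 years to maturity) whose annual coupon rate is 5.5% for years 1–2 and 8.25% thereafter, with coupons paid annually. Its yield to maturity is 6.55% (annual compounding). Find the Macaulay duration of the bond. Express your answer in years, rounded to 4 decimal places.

Periodic yield y = 0.0655. Discount each cash flow and weight by its year:
  t   CF        PV=CF/(1+0.0655)^t    t·PV
  1        55.00        51.6190        51.6190
  2        55.00        48.4458        96.8915
  3        82.50        68.2014       204.6043
  4        82.50        64.0089       256.0355
  5        82.50        60.0740       300.3701
  6     1,082.50       739.7878     4,438.7270
  Σ                  1,032.1369     5,348.2473
Price P = Σ PV = 1,032.1369.
Macaulay duration = Σ(t·PV) / P = 5,348.2473 / 1,032.1369 = 5.18172 years.

5.1817 years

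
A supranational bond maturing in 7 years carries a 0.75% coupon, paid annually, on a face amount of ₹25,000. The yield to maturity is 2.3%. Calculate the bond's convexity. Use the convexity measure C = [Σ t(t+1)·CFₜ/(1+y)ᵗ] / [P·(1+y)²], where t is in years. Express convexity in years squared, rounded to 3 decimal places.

With y = 0.023:
  t   CF        PV=CF/(1+0.023)^t    t·PV        t(t+1)·PV
  1       187.50       183.2845       183.2845         366.5689
  2       187.50       179.1637       358.3274       1,074.9822
  3       187.50       175.1356       525.4067       2,101.6269
  4       187.50       171.1980       684.7921       3,423.9604
  5       187.50       167.3490       836.7450       5,020.4698
  6       187.50       163.5865       981.5190       6,870.6331
  7    25,187.50    21,481.0560   150,367.3921   1,202,939.1366
  Σ                 22,520.7733   153,937.4667   1,221,797.3779
P = 22,520.7733.
Convexity = Σ t(t+1)·PV / [P·(1+y)²] = 1,221,797.3779 / (22,520.7733 × 1.046529) = 51.83996.

51.840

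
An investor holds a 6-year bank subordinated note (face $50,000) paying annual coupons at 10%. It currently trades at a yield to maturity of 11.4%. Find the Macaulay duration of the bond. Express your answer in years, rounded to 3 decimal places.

4.751 years

Periodic yield y = 0.114. Discount each cash flow and weight by its year:
  t   CF        PV=CF/(1+0.114)^t    t·PV
  1     5,000.00     4,488.3303     4,488.3303
  2     5,000.00     4,029.0219     8,058.0437
  3     5,000.00     3,616.7162    10,850.1486
  4     5,000.00     3,246.6034    12,986.4137
  5     5,000.00     2,914.3657    14,571.8286
  6    55,000.00    28,777.3994   172,664.3964
  Σ                 47,072.4369   223,619.1613
Price P = Σ PV = 47,072.4369.
Macaulay duration = Σ(t·PV) / P = 223,619.1613 / 47,072.4369 = 4.75053 years.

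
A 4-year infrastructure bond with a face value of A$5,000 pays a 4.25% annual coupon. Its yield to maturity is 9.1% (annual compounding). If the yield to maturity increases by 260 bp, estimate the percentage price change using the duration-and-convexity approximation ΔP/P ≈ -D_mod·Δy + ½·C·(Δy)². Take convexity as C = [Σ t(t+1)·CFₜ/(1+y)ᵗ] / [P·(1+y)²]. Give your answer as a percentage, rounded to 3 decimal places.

-8.389%

With y = 0.091:
  t   CF        PV=CF/(1+0.091)^t    t·PV        t(t+1)·PV
  1       212.50       194.7754       194.7754         389.5509
  2       212.50       178.5293       357.0585       1,071.1756
  3       212.50       163.6382       490.9146       1,963.6584
  4     5,212.50     3,679.1464    14,716.5855      73,582.9273
  Σ                  4,216.0893    15,759.3340      77,007.3122
P = 4,216.0893; D_Mac = 3.73790 yrs; D_mod = 3.42613 yrs; C = 15.34520.
Duration effect: -3.42613 × (+0.026) = -0.089079
Convexity effect: 0.5 × 15.34520 × (0.026)² = +0.0051867
ΔP/P ≈ -0.089079 + 0.0051867 = -0.083893 = -8.3893%.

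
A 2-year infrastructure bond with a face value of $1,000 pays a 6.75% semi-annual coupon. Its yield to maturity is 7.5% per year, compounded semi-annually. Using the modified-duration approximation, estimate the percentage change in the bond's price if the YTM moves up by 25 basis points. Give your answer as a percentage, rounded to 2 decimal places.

Periodic yield y = 0.0375. Modified duration first:
  t   CF        PV=CF/(1+0.0375)^t    t·PV
  1        33.75        32.5301        32.5301
  2        33.75        31.3543        62.7087
  3        33.75        30.2210        90.6631
  4     1,033.75       892.2018     3,568.8072
  Σ                    986.3073     3,754.7092
P = 986.3073; D_Mac = 3.80683 half-year periods = 1.90342 yrs; D_mod = 1.90342/(1+0.0375) = 1.83462 yrs.
ΔP/P ≈ -D_mod · Δy = -1.83462 × (+0.0025) = -0.004587 = -0.4587%.

-0.46%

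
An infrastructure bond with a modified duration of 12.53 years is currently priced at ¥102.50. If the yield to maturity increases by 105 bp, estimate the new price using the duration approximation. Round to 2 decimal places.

¥89.01

Duration approximation: ΔP/P ≈ -D_mod · Δy = -12.53 × (+0.0105) = -0.131565.
New price ≈ 102.50 × (1 - 0.131565) = 89.0145875.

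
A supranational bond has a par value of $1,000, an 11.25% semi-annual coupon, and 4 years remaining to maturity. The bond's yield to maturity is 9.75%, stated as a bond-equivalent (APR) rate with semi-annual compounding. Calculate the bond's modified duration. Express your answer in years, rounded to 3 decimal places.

3.191 years

Periodic yield y = 0.04875. First find Macaulay duration:
  t   CF        PV=CF/(1+0.04875)^t    t·PV
  1        56.25        53.6353        53.6353
  2        56.25        51.1421       102.2842
  3        56.25        48.7648       146.2945
  4        56.25        46.4980       185.9922
  5        56.25        44.3366       221.6831
  6        56.25        42.2757       253.6541
  7        56.25        40.3105       282.1738
  8     1,056.25       721.7569     5,774.0550
  Σ                  1,048.7200     7,019.7722
P = 1,048.7200; Macaulay duration = 7,019.7722 / 1,048.7200 = 6.69366 half-year periods = 3.34683 years.
Modified duration = D_Mac / (1 + y) = 3.34683 / 1.04875 = 3.19126 years.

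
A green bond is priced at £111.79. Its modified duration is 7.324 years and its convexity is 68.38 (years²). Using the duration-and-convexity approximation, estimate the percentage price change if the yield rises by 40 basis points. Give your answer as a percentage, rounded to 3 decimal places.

Duration effect: -D_mod·Δy = -7.324 × (+0.004) = -0.029296
Convexity effect: ½·C·(Δy)² = 0.5 × 68.38 × (0.004)² = +0.00054704
ΔP/P ≈ -0.029296 + 0.00054704 = -0.02874896
= -2.874896%.

-2.875%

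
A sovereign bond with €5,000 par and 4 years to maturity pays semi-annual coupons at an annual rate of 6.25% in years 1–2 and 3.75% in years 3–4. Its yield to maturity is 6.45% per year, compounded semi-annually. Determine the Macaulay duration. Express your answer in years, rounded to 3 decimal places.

3.615 years

Periodic yield y = 0.03225. Discount each cash flow and weight by its period:
  t   CF        PV=CF/(1+0.03225)^t    t·PV
  1       156.25       151.3684       151.3684
  2       156.25       146.6393       293.2785
  3       156.25       142.0579       426.1737
  4       156.25       137.6197       550.4786
  5        93.75        79.9920       399.9602
  6        93.75        77.4929       464.9574
  7        93.75        75.0718       525.5028
  8     5,093.75     3,951.4682    31,611.7458
  Σ                  4,761.7102    34,423.4654
Price P = Σ PV = 4,761.7102.
Macaulay duration = Σ(t·PV) / P = 34,423.4654 / 4,761.7102 = 7.22922 half-year periods.
In years: 7.22922 / 2 = 3.61461 years.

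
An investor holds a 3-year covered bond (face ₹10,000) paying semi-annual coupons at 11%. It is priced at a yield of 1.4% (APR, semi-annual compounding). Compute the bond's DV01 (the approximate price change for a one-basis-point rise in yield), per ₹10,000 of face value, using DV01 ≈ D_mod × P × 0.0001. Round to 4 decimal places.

Periodic yield y = 0.007.
  t   CF        PV=CF/(1+0.007)^t    t·PV
  1       550.00       546.1768       546.1768
  2       550.00       542.3801     1,084.7602
  3       550.00       538.6098     1,615.8295
  4       550.00       534.8658     2,139.4631
  5       550.00       531.1477     2,655.7387
  6    10,550.00    10,117.5565    60,705.3387
  Σ                 12,810.7367    68,747.3070
P = 12,810.7367; D_Mac = 5.36638 half-year periods = 2.68319 yrs; D_mod = 2.66454 yrs.
DV01 ≈ 2.66454 × 12,810.7367 × 0.0001 = 3.413471.

₹3.4135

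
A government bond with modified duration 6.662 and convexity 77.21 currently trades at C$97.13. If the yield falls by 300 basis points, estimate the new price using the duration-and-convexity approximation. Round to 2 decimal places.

Duration effect: -D_mod·Δy = -6.662 × (-0.03) = +0.199860
Convexity effect: ½·C·(Δy)² = 0.5 × 77.21 × (-0.03)² = +0.0347445
ΔP/P ≈ +0.199860 + 0.0347445 = +0.2346045
New price ≈ 97.13 × (1 + 0.2346045) = 119.917135085.

C$119.92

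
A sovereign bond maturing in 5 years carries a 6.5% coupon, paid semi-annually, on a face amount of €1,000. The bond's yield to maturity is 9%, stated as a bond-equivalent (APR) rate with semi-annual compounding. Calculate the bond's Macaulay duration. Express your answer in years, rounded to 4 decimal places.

Periodic yield y = 0.045. Discount each cash flow and weight by its period:
  t   CF        PV=CF/(1+0.045)^t    t·PV
  1        32.50        31.1005        31.1005
  2        32.50        29.7612        59.5224
  3        32.50        28.4796        85.4389
  4        32.50        27.2532       109.0130
  5        32.50        26.0797       130.3983
  6        32.50        24.9566       149.7397
  7        32.50        23.8819       167.1735
  8        32.50        22.8535       182.8281
  9        32.50        21.8694       196.8245
  10    1,032.50       664.8553     6,648.5533
  Σ                    901.0910     7,760.5923
Price P = Σ PV = 901.0910.
Macaulay duration = Σ(t·PV) / P = 7,760.5923 / 901.0910 = 8.61244 half-year periods.
In years: 8.61244 / 2 = 4.30622 years.

4.3062 years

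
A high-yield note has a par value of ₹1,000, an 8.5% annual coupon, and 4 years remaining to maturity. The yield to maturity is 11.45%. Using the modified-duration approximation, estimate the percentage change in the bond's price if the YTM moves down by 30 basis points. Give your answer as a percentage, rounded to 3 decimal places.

+0.950%

Periodic yield y = 0.1145. Modified duration first:
  t   CF        PV=CF/(1+0.1145)^t    t·PV
  1        85.00        76.2674        76.2674
  2        85.00        68.4319       136.8639
  3        85.00        61.4015       184.2044
  4     1,085.00       703.2495     2,812.9981
  Σ                    909.3503     3,210.3337
P = 909.3503; D_Mac = 3.53036 yrs; D_mod = 3.53036/(1+0.1145) = 3.16766 yrs.
ΔP/P ≈ -D_mod · Δy = -3.16766 × (-0.003) = +0.009503 = +0.9503%.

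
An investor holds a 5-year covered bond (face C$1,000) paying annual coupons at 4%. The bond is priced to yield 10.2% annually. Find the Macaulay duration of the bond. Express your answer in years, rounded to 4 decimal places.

Periodic yield y = 0.102. Discount each cash flow and weight by its year:
  t   CF        PV=CF/(1+0.102)^t    t·PV
  1        40.00        36.2976        36.2976
  2        40.00        32.9380        65.8759
  3        40.00        29.8893        89.6678
  4        40.00        27.1227       108.4910
  5     1,040.00       639.9195     3,199.5977
  Σ                    766.1671     3,499.9300
Price P = Σ PV = 766.1671.
Macaulay duration = Σ(t·PV) / P = 3,499.9300 / 766.1671 = 4.56810 years.

4.5681 years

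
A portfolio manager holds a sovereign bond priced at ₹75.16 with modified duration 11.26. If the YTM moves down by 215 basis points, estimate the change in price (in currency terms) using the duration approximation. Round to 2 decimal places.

+₹18.20

Duration approximation: ΔP/P ≈ -D_mod · Δy = -11.26 × (-0.0215) = +0.242090.
ΔP ≈ 75.16 × (+0.242090) = +18.1954844.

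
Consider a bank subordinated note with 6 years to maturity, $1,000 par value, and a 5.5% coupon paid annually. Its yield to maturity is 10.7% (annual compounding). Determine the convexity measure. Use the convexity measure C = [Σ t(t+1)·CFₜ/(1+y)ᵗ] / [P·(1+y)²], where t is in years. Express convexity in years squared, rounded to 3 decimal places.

27.957

With y = 0.107:
  t   CF        PV=CF/(1+0.107)^t    t·PV        t(t+1)·PV
  1        55.00        49.6838        49.6838          99.3677
  2        55.00        44.8815        89.7630         269.2891
  3        55.00        40.5434       121.6301         486.5204
  4        55.00        36.6245       146.4982         732.4908
  5        55.00        33.0845       165.4225         992.5350
  6     1,055.00       573.2799     3,439.6796      24,077.7569
  Σ                    778.0977     4,012.6772      26,657.9599
P = 778.0977.
Convexity = Σ t(t+1)·PV / [P·(1+y)²] = 26,657.9599 / (778.0977 × 1.225449) = 27.95745.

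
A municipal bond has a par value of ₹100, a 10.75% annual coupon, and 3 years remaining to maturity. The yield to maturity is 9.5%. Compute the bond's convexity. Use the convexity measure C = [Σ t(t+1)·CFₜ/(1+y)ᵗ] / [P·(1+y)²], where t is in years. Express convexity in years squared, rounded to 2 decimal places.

With y = 0.095:
  t   CF        PV=CF/(1+0.095)^t    t·PV        t(t+1)·PV
  1        10.75         9.8174         9.8174          19.6347
  2        10.75         8.9656        17.9312          53.7937
  3       110.75        84.3532       253.0595       1,012.2380
  Σ                    103.1361       280.8081       1,085.6664
P = 103.1361.
Convexity = Σ t(t+1)·PV / [P·(1+y)²] = 1,085.6664 / (103.1361 × 1.199025) = 8.77925.

8.78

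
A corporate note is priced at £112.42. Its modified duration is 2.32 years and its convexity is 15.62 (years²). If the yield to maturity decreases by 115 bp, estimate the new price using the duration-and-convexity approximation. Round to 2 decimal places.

Duration effect: -D_mod·Δy = -2.32 × (-0.0115) = +0.026680
Convexity effect: ½·C·(Δy)² = 0.5 × 15.62 × (-0.0115)² = +0.0010328725
ΔP/P ≈ +0.026680 + 0.0010328725 = +0.0277128725
New price ≈ 112.42 × (1 + 0.0277128725) = 115.53548112645.

£115.54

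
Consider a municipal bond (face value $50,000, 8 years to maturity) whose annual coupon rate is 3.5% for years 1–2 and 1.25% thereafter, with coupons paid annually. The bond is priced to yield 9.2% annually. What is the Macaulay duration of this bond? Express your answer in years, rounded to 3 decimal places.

Periodic yield y = 0.092. Discount each cash flow and weight by its year:
  t   CF        PV=CF/(1+0.092)^t    t·PV
  1     1,750.00     1,602.5641     1,602.5641
  2     1,750.00     1,467.5495     2,935.0991
  3       625.00       479.9678     1,439.9034
  4       625.00       439.5310     1,758.1238
  5       625.00       402.5009     2,012.5044
  6       625.00       368.5905     2,211.5433
  7       625.00       337.5371     2,362.7599
  8    50,625.00    25,037.0945   200,296.7563
  Σ                 30,135.3355   214,619.2542
Price P = Σ PV = 30,135.3355.
Macaulay duration = Σ(t·PV) / P = 214,619.2542 / 30,135.3355 = 7.12185 years.

7.122 years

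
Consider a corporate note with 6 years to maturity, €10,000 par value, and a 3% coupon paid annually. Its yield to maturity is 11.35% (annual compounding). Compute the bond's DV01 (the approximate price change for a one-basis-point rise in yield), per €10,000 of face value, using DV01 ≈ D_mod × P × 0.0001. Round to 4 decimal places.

€3.1868

Periodic yield y = 0.1135.
  t   CF        PV=CF/(1+0.1135)^t    t·PV
  1       300.00       269.4207       269.4207
  2       300.00       241.9585       483.9169
  3       300.00       217.2954       651.8863
  4       300.00       195.1463       780.5853
  5       300.00       175.2549       876.2745
  6    10,300.00     5,403.7581    32,422.5484
  Σ                  6,502.8339    35,484.6321
P = 6,502.8339; D_Mac = 5.45680 yrs; D_mod = 4.90058 yrs.
DV01 ≈ 4.90058 × 6,502.8339 × 0.0001 = 3.186765.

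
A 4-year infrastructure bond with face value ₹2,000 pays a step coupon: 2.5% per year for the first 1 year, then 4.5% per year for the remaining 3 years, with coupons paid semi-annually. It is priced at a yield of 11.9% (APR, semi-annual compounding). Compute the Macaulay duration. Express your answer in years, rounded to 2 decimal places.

3.73 years

Periodic yield y = 0.0595. Discount each cash flow and weight by its period:
  t   CF        PV=CF/(1+0.0595)^t    t·PV
  1        25.00        23.5960        23.5960
  2        25.00        22.2709        44.5418
  3        45.00        37.8364       113.5092
  4        45.00        35.7115       142.8462
  5        45.00        33.7060       168.5302
  6        45.00        31.8132       190.8789
  7        45.00        30.0266       210.1860
  8     2,045.00     1,287.9103    10,303.2826
  Σ                  1,502.8710    11,197.3709
Price P = Σ PV = 1,502.8710.
Macaulay duration = Σ(t·PV) / P = 11,197.3709 / 1,502.8710 = 7.45065 half-year periods.
In years: 7.45065 / 2 = 3.72533 years.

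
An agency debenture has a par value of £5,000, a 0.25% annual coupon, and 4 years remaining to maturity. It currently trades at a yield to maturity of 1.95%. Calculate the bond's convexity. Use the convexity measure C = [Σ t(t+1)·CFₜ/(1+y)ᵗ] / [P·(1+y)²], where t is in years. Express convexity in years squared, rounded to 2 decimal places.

19.14

With y = 0.0195:
  t   CF        PV=CF/(1+0.0195)^t    t·PV        t(t+1)·PV
  1        12.50        12.2609        12.2609          24.5218
  2        12.50        12.0264        24.0528          72.1584
  3        12.50        11.7964        35.3891         141.5564
  4     5,012.50     4,639.8663    18,559.4652      92,797.3258
  Σ                  4,675.9500    18,631.1680      93,035.5624
P = 4,675.9500.
Convexity = Σ t(t+1)·PV / [P·(1+y)²] = 93,035.5624 / (4,675.9500 × 1.039380) = 19.14277.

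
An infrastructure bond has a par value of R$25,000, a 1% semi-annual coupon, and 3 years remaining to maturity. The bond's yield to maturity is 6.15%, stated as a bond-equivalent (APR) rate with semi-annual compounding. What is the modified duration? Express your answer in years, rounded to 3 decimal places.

Periodic yield y = 0.03075. First find Macaulay duration:
  t   CF        PV=CF/(1+0.03075)^t    t·PV
  1       125.00       121.2709       121.2709
  2       125.00       117.6531       235.3062
  3       125.00       114.1432       342.4296
  4       125.00       110.7380       442.9520
  5       125.00       107.4344       537.1719
  6    25,125.00    20,950.0956   125,700.5737
  Σ                 21,521.3352   127,379.7043
P = 21,521.3352; Macaulay duration = 127,379.7043 / 21,521.3352 = 5.91876 half-year periods = 2.95938 years.
Modified duration = D_Mac / (1 + y) = 2.95938 / 1.03075 = 2.87110 years.

2.871 years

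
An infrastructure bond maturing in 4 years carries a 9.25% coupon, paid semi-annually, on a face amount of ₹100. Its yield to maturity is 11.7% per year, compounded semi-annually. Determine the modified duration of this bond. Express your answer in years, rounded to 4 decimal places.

Periodic yield y = 0.0585. First find Macaulay duration:
  t   CF        PV=CF/(1+0.0585)^t    t·PV
  1        4.625         4.3694         4.3694
  2        4.625         4.1279         8.2558
  3        4.625         3.8998        11.6993
  4        4.625         3.6842        14.7370
  5        4.625         3.4806        17.4031
  6        4.625         3.2883        19.7296
  7        4.625         3.1065        21.7457
  8      104.625        66.3909       531.1272
  Σ                     92.3476       629.0671
P = 92.3476; Macaulay duration = 629.0671 / 92.3476 = 6.81195 half-year periods = 3.40597 years.
Modified duration = D_Mac / (1 + y) = 3.40597 / 1.0585 = 3.21774 years.

3.2177 years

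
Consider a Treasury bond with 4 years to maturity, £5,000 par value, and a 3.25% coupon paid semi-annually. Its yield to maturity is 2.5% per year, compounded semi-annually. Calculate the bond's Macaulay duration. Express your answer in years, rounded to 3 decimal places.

Periodic yield y = 0.0125. Discount each cash flow and weight by its period:
  t   CF        PV=CF/(1+0.0125)^t    t·PV
  1        81.25        80.2469        80.2469
  2        81.25        79.2562       158.5124
  3        81.25        78.2777       234.8332
  4        81.25        77.3113       309.2454
  5        81.25        76.3569       381.7844
  6        81.25        75.4142       452.4853
  7        81.25        74.4832       521.3822
  8     5,081.25     4,600.5559    36,804.4468
  Σ                  5,141.9023    38,942.9367
Price P = Σ PV = 5,141.9023.
Macaulay duration = Σ(t·PV) / P = 38,942.9367 / 5,141.9023 = 7.57364 half-year periods.
In years: 7.57364 / 2 = 3.78682 years.

3.787 years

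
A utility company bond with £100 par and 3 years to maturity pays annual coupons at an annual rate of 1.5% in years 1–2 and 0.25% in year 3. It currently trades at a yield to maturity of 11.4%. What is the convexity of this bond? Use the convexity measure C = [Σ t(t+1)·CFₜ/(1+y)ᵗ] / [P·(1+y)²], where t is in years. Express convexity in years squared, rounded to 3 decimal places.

9.447

With y = 0.114:
  t   CF        PV=CF/(1+0.114)^t    t·PV        t(t+1)·PV
  1         1.50         1.3465         1.3465           2.6930
  2         1.50         1.2087         2.4174           7.2522
  3       100.25        72.5152       217.5455         870.1819
  Σ                     75.0704       221.3094         880.1272
P = 75.0704.
Convexity = Σ t(t+1)·PV / [P·(1+y)²] = 880.1272 / (75.0704 × 1.240996) = 9.44727.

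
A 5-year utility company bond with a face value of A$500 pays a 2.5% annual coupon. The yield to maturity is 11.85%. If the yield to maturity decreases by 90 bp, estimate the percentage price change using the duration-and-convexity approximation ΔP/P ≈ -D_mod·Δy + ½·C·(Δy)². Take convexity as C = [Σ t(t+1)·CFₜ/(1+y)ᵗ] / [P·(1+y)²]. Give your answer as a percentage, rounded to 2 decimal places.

With y = 0.1185:
  t   CF        PV=CF/(1+0.1185)^t    t·PV        t(t+1)·PV
  1        12.50        11.1757        11.1757          22.3514
  2        12.50         9.9917        19.9833          59.9500
  3        12.50         8.9331        26.7993         107.1972
  4        12.50         7.9867        31.9467         159.7335
  5       512.50       292.7615     1,463.8074       8,782.8443
  Σ                    330.8486     1,553.7124       9,132.0763
P = 330.8486; D_Mac = 4.69614 yrs; D_mod = 4.19861 yrs; C = 22.06319.
Duration effect: -4.19861 × (-0.009) = +0.037787
Convexity effect: 0.5 × 22.06319 × (-0.009)² = +0.0008936
ΔP/P ≈ +0.037787 + 0.0008936 = +0.038681 = +3.8681%.

+3.87%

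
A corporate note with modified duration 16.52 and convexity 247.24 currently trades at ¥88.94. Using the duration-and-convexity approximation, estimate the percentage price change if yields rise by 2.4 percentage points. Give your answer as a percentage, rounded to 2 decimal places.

Duration effect: -D_mod·Δy = -16.52 × (+0.024) = -0.396480
Convexity effect: ½·C·(Δy)² = 0.5 × 247.24 × (0.024)² = +0.07120512
ΔP/P ≈ -0.396480 + 0.07120512 = -0.32527488
= -32.527488%.

-32.53%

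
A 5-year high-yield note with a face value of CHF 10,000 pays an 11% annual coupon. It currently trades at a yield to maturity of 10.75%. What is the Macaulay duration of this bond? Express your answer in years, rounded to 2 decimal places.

4.11 years

Periodic yield y = 0.1075. Discount each cash flow and weight by its year:
  t   CF        PV=CF/(1+0.1075)^t    t·PV
  1     1,100.00       993.2280       993.2280
  2     1,100.00       896.8199     1,793.6397
  3     1,100.00       809.7696     2,429.3089
  4     1,100.00       731.1690     2,924.6758
  5    11,100.00     6,661.9950    33,309.9751
  Σ                 10,092.9815    41,450.8276
Price P = Σ PV = 10,092.9815.
Macaulay duration = Σ(t·PV) / P = 41,450.8276 / 10,092.9815 = 4.10690 years.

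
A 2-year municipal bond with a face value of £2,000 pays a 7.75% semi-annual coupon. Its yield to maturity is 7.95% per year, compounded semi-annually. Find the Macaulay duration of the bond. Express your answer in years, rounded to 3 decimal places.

Periodic yield y = 0.03975. Discount each cash flow and weight by its period:
  t   CF        PV=CF/(1+0.03975)^t    t·PV
  1        77.50        74.5371        74.5371
  2        77.50        71.6876       143.3751
  3        77.50        68.9469       206.8408
  4     2,077.50     1,777.5643     7,110.2571
  Σ                  1,992.7359     7,535.0102
Price P = Σ PV = 1,992.7359.
Macaulay duration = Σ(t·PV) / P = 7,535.0102 / 1,992.7359 = 3.78124 half-year periods.
In years: 3.78124 / 2 = 1.89062 years.

1.891 years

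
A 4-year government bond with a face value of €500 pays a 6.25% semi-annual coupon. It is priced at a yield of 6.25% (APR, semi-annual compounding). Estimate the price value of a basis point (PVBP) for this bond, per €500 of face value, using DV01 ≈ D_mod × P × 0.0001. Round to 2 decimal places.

Periodic yield y = 0.03125.
  t   CF        PV=CF/(1+0.03125)^t    t·PV
  1       15.625        15.1515        15.1515
  2       15.625        14.6924        29.3848
  3       15.625        14.2472        42.7415
  4       15.625        13.8154        55.2617
  5       15.625        13.3968        66.9839
  6       15.625        12.9908        77.9449
  7       15.625        12.5971        88.1800
  8      515.625       403.1088     3,224.8704
  Σ                    500.0000     3,600.5186
P = 500.0000; D_Mac = 7.20104 half-year periods = 3.60052 yrs; D_mod = 3.49141 yrs.
DV01 ≈ 3.49141 × 500.0000 × 0.0001 = 0.174571.

€0.17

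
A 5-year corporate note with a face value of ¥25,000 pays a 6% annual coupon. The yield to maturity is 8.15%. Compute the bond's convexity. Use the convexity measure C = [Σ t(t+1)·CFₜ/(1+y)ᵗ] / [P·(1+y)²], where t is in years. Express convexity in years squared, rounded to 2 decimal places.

With y = 0.0815:
  t   CF        PV=CF/(1+0.0815)^t    t·PV        t(t+1)·PV
  1     1,500.00     1,386.9626     1,386.9626       2,773.9251
  2     1,500.00     1,282.4434     2,564.8868       7,694.6605
  3     1,500.00     1,185.8007     3,557.4020      14,229.6079
  4     1,500.00     1,096.4407     4,385.7630      21,928.8148
  5    26,500.00    17,910.7287    89,553.6434     537,321.8604
  Σ                 22,862.3760   101,448.6577     583,948.8687
P = 22,862.3760.
Convexity = Σ t(t+1)·PV / [P·(1+y)²] = 583,948.8687 / (22,862.3760 × 1.169642) = 21.83737.

21.84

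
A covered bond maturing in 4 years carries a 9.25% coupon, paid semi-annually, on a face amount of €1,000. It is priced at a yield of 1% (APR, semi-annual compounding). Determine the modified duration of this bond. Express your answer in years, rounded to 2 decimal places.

3.50 years

Periodic yield y = 0.005. First find Macaulay duration:
  t   CF        PV=CF/(1+0.005)^t    t·PV
  1        46.25        46.0199        46.0199
  2        46.25        45.7909        91.5819
  3        46.25        45.5631       136.6894
  4        46.25        45.3364       181.3458
  5        46.25        45.1109       225.5545
  6        46.25        44.8865       269.3188
  7        46.25        44.6631       312.6420
  8     1,046.25     1,005.3261     8,042.6092
  Σ                  1,322.6971     9,305.7614
P = 1,322.6971; Macaulay duration = 9,305.7614 / 1,322.6971 = 7.03544 half-year periods = 3.51772 years.
Modified duration = D_Mac / (1 + y) = 3.51772 / 1.005 = 3.50022 years.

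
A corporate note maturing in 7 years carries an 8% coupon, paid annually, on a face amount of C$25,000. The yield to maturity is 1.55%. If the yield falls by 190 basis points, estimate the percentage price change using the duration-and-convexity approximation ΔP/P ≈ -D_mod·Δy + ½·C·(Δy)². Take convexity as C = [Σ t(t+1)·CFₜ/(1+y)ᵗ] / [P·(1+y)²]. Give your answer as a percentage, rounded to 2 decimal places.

+11.75%

With y = 0.0155:
  t   CF        PV=CF/(1+0.0155)^t    t·PV        t(t+1)·PV
  1     2,000.00     1,969.4732     1,969.4732       3,938.9463
  2     2,000.00     1,939.4123     3,878.8246      11,636.4737
  3     2,000.00     1,909.8102     5,729.4307      22,917.7226
  4     2,000.00     1,880.6600     7,522.6399      37,613.1997
  5     2,000.00     1,851.9547     9,259.7734      55,558.6407
  6     2,000.00     1,823.6875    10,942.1252      76,594.8764
  7    27,000.00    24,243.9997   169,707.9979   1,357,663.9832
  Σ                 35,618.9976   209,010.2649   1,565,923.8427
P = 35,618.9976; D_Mac = 5.86794 yrs; D_mod = 5.77838 yrs; C = 42.63135.
Duration effect: -5.77838 × (-0.019) = +0.109789
Convexity effect: 0.5 × 42.63135 × (-0.019)² = +0.0076950
ΔP/P ≈ +0.109789 + 0.0076950 = +0.117484 = +11.7484%.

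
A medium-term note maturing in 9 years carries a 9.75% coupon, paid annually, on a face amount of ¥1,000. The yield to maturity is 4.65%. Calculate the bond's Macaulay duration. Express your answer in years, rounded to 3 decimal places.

6.787 years

Periodic yield y = 0.0465. Discount each cash flow and weight by its year:
  t   CF        PV=CF/(1+0.0465)^t    t·PV
  1        97.50        93.1677        93.1677
  2        97.50        89.0279       178.0558
  3        97.50        85.0721       255.2162
  4        97.50        81.2920       325.1679
  5        97.50        77.6799       388.3993
  6        97.50        74.2282       445.3695
  7        97.50        70.9300       496.5100
  8        97.50        67.7783       542.2265
  9     1,097.50       729.0401     6,561.3612
  Σ                  1,368.2162     9,285.4741
Price P = Σ PV = 1,368.2162.
Macaulay duration = Σ(t·PV) / P = 9,285.4741 / 1,368.2162 = 6.78655 years.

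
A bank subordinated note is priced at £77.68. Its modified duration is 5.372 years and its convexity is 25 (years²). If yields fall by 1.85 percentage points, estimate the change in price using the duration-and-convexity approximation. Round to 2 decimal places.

Duration effect: -D_mod·Δy = -5.372 × (-0.0185) = +0.099382
Convexity effect: ½·C·(Δy)² = 0.5 × 25 × (-0.0185)² = +0.004278125
ΔP/P ≈ +0.099382 + 0.004278125 = +0.103660125
ΔP ≈ 77.68 × (+0.103660125) = +8.05231851.

+£8.05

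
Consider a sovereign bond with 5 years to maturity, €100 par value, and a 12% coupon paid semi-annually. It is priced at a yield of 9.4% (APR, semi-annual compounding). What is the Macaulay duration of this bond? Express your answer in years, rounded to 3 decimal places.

Periodic yield y = 0.047. Discount each cash flow and weight by its period:
  t   CF        PV=CF/(1+0.047)^t    t·PV
  1         6.00         5.7307         5.7307
  2         6.00         5.4734        10.9468
  3         6.00         5.2277        15.6831
  4         6.00         4.9930        19.9721
  5         6.00         4.7689        23.8445
  6         6.00         4.5548        27.3289
  7         6.00         4.3504        30.4525
  8         6.00         4.1551        33.2405
  9         6.00         3.9685        35.7169
  10      106.00        66.9636       669.6364
  Σ                    110.1861       872.5524
Price P = Σ PV = 110.1861.
Macaulay duration = Σ(t·PV) / P = 872.5524 / 110.1861 = 7.91890 half-year periods.
In years: 7.91890 / 2 = 3.95945 years.

3.959 years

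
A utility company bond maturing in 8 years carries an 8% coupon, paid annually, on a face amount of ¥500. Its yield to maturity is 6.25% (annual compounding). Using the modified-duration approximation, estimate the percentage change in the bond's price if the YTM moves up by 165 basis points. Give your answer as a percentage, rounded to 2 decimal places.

Periodic yield y = 0.0625. Modified duration first:
  t   CF        PV=CF/(1+0.0625)^t    t·PV
  1        40.00        37.6471        37.6471
  2        40.00        35.4325        70.8651
  3        40.00        33.3483       100.0448
  4        40.00        31.3866       125.5464
  5        40.00        29.5403       147.7016
  6        40.00        27.8027       166.8160
  7        40.00        26.1672       183.1705
  8       540.00       332.4775     2,659.8199
  Σ                    553.8021     3,491.6113
P = 553.8021; D_Mac = 6.30480 yrs; D_mod = 6.30480/(1+0.0625) = 5.93393 yrs.
ΔP/P ≈ -D_mod · Δy = -5.93393 × (+0.0165) = -0.097910 = -9.7910%.

-9.79%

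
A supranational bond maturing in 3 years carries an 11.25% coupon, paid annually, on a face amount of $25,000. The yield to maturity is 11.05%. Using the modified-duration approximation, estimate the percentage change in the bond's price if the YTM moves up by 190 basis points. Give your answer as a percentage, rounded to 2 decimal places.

-4.63%

Periodic yield y = 0.1105. Modified duration first:
  t   CF        PV=CF/(1+0.1105)^t    t·PV
  1     2,812.50     2,532.6430     2,532.6430
  2     2,812.50     2,280.6330     4,561.2660
  3    27,812.50    20,308.8036    60,926.4108
  Σ                 25,122.0796    68,020.3198
P = 25,122.0796; D_Mac = 2.70759 yrs; D_mod = 2.70759/(1+0.1105) = 2.43817 yrs.
ΔP/P ≈ -D_mod · Δy = -2.43817 × (+0.019) = -0.046325 = -4.6325%.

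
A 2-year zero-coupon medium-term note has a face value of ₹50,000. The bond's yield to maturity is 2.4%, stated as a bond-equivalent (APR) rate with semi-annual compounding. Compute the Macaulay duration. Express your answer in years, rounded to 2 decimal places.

2.00 years

A zero-coupon bond has a single cash flow at maturity, so its Macaulay duration equals its maturity: 2 years.
(Equivalently: 4 semi-annual periods ÷ 2 = 2 years.)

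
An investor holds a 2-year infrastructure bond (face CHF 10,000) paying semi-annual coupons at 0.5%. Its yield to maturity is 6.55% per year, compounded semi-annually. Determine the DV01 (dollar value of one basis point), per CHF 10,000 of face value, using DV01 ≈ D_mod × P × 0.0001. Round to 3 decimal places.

Periodic yield y = 0.03275.
  t   CF        PV=CF/(1+0.03275)^t    t·PV
  1        25.00        24.2072        24.2072
  2        25.00        23.4396        46.8791
  3        25.00        22.6963        68.0888
  4    10,025.00     8,812.5900    35,250.3601
  Σ                  8,882.9331    35,389.5353
P = 8,882.9331; D_Mac = 3.98399 half-year periods = 1.99200 yrs; D_mod = 1.92883 yrs.
DV01 ≈ 1.92883 × 8,882.9331 × 0.0001 = 1.713364.

CHF 1.713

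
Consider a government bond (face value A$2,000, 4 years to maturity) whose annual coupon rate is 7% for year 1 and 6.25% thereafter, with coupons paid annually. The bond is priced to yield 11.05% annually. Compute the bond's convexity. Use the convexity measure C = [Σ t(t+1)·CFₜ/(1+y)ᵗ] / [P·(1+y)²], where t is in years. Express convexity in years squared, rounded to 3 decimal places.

With y = 0.1105:
  t   CF        PV=CF/(1+0.1105)^t    t·PV        t(t+1)·PV
  1       140.00       126.0693       126.0693         252.1387
  2       125.00       101.3615       202.7229         608.1688
  3       125.00        91.2755       273.8266       1,095.3063
  4     2,125.00     1,397.2840     5,589.1360      27,945.6798
  Σ                  1,715.9903     6,191.7548      29,901.2935
P = 1,715.9903.
Convexity = Σ t(t+1)·PV / [P·(1+y)²] = 29,901.2935 / (1,715.9903 × 1.233210) = 14.12987.

14.130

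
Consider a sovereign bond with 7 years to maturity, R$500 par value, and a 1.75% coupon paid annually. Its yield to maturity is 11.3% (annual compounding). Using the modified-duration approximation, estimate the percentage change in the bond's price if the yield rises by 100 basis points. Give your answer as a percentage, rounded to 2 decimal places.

Periodic yield y = 0.113. Modified duration first:
  t   CF        PV=CF/(1+0.113)^t    t·PV
  1         8.75         7.8616         7.8616
  2         8.75         7.0635        14.1269
  3         8.75         6.3463        19.0390
  4         8.75         5.7020        22.8080
  5         8.75         5.1231        25.6155
  6         8.75         4.6030        27.6178
  7       508.75       240.4575     1,683.2023
  Σ                    277.1570     1,800.2711
P = 277.1570; D_Mac = 6.49549 yrs; D_mod = 6.49549/(1+0.113) = 5.83602 yrs.
ΔP/P ≈ -D_mod · Δy = -5.83602 × (+0.01) = -0.058360 = -5.8360%.

-5.84%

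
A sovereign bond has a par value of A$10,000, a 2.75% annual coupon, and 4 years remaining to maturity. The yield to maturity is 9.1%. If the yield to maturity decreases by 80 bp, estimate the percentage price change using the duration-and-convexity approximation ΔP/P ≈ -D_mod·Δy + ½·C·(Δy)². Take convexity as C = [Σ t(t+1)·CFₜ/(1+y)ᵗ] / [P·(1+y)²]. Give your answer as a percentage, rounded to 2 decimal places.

+2.85%

With y = 0.091:
  t   CF        PV=CF/(1+0.091)^t    t·PV        t(t+1)·PV
  1       275.00       252.0623       252.0623         504.1247
  2       275.00       231.0379       462.0758       1,386.2273
  3       275.00       211.7671       635.3012       2,541.2049
  4    10,275.00     7,252.4180    29,009.6721     145,048.3604
  Σ                  7,947.2853    30,359.1114     149,479.9172
P = 7,947.2853; D_Mac = 3.82006 yrs; D_mod = 3.50143 yrs; C = 15.80209.
Duration effect: -3.50143 × (-0.008) = +0.028011
Convexity effect: 0.5 × 15.80209 × (-0.008)² = +0.0005057
ΔP/P ≈ +0.028011 + 0.0005057 = +0.028517 = +2.8517%.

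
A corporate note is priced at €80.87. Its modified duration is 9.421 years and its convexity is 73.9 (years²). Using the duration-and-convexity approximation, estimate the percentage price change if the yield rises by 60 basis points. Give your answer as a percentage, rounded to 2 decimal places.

Duration effect: -D_mod·Δy = -9.421 × (+0.006) = -0.056526
Convexity effect: ½·C·(Δy)² = 0.5 × 73.9 × (0.006)² = +0.0013302
ΔP/P ≈ -0.056526 + 0.0013302 = -0.0551958
= -5.51958%.

-5.52%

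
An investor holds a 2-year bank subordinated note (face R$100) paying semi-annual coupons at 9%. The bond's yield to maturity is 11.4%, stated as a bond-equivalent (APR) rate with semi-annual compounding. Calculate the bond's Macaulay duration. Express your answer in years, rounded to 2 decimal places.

Periodic yield y = 0.057. Discount each cash flow and weight by its period:
  t   CF        PV=CF/(1+0.057)^t    t·PV
  1         4.50         4.2573         4.2573
  2         4.50         4.0278         8.0555
  3         4.50         3.8105        11.4316
  4       104.50        83.7175       334.8701
  Σ                     95.8131       358.6145
Price P = Σ PV = 95.8131.
Macaulay duration = Σ(t·PV) / P = 358.6145 / 95.8131 = 3.74285 half-year periods.
In years: 3.74285 / 2 = 1.87143 years.

1.87 years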